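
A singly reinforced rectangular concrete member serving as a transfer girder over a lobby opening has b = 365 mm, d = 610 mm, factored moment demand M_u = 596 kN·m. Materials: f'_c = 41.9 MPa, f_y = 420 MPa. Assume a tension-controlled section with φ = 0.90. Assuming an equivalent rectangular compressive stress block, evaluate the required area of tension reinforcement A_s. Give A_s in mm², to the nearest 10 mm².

A_s ≈ 2790 mm²

M_n = M_u/φ = 596/0.90 = 662.222 kN·m.
With M_n = 0.85 f'_c a b (d − a/2), solve the quadratic for a:
a = d − √(d² − 2M_n/(0.85 f'_c b)) = 610 − √(610² − 2 × 662.222×10⁶/(0.85 × 41.9 × 365)) = 90.18 mm.
A_s = 0.85 f'_c a b / f_y = 0.85 × 41.9 × 90.18 × 365 / 420 = 2791.2 mm².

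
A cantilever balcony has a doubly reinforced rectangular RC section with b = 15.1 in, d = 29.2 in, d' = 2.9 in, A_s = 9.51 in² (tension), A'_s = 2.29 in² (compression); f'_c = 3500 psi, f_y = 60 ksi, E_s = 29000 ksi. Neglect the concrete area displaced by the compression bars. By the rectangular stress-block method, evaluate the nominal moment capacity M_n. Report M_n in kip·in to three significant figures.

M_n ≈ 14200 kip·in

Assume both steels yield.
a = (A_s − A'_s) f_y/(0.85 f'_c b) = (9.51 − 2.29) × 60/(0.85 × 3.5 × 15.1) = 9.643 in.
c = a/β₁ = 9.643/0.85 = 11.345 in; ε'_s = 0.003(c − d')/c = 0.0022 ≥ ε_y = 0.0021, so the compression steel yields.
M_n = (A_s − A'_s) f_y (d − a/2) + A'_s f_y (d − d') = 433.2 × (29.2 − 4.8215) + 137.4 × (29.2 − 2.9) = 10560.8 + 3613.6 = 14174.4 kip·in.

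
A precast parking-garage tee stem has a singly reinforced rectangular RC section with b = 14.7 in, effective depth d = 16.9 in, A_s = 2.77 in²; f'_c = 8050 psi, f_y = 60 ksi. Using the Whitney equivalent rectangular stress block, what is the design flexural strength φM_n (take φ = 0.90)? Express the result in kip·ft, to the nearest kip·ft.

φM_n ≈ 200 kip·ft

T = A_s f_y = 2.77 × 60 = 166.2 kips.
a = T/(0.85 f'_c b) = 166.2/(0.85 × 8.05 × 14.7) = 1.652 in.
M_n = T(d − a/2) = 166.2 × (16.9 − 0.826) = 2671.5 kip·in = 2671.5/12 = 222.63 kip·ft.
φM_n = 0.90 × 222.63 = 200.37 kip·ft.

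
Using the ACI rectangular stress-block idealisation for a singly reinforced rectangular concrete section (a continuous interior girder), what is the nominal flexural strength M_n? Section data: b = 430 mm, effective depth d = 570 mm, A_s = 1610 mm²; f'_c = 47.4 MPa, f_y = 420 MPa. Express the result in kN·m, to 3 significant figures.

T = A_s f_y = 1610 × 420 = 676200 N = 676.2 kN.
From C = T: a = T/(0.85 f'_c b) = 676200/(0.85 × 47.4 × 430) = 39.03 mm.
M_n = T(d − a/2) = 676.2 kN × (570 − 19.515) mm = 372.24 kN·m.

M_n ≈ 372 kN·m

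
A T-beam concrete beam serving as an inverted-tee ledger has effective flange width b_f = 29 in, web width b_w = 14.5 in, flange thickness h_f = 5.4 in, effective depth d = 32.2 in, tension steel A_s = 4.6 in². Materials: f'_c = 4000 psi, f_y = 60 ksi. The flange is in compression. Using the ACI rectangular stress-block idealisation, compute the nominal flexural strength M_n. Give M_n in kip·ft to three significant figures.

M_n ≈ 708 kip·ft

Tension: T = A_s f_y = 4.6 × 60 = 276 kips.
Try a within the flange: a = T/(0.85 f'_c b_f) = 276/(0.85 × 4 × 29) = 2.799 in.
Since a = 2.799 ≤ h_f = 5.4 in, the stress block lies entirely in the flange; analyse as a rectangular beam of width b_f.
M_n = T(d − a/2) = 276 × (32.2 − 1.3995) = 8500.9 kip·in.
M_n = 8500.9/12 = 708.41 kip·ft.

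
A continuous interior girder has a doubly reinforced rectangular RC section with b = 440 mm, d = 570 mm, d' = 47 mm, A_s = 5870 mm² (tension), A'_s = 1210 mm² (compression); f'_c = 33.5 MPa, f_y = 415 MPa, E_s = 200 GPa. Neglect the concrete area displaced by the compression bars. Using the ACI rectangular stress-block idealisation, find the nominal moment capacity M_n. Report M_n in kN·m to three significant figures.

M_n ≈ 1220 kN·m

Assume both tension and compression steel yield.
Net tension couple steel: A_s − A'_s = 4660 mm².
a = (A_s − A'_s) f_y / (0.85 f'_c b) = 1933900/(0.85 × 33.5 × 440) = 154.35 mm.
c = a/β₁ = 154.35/0.811 = 190.32 mm; ε'_s = 0.003(c − d')/c = 0.0023 ≥ f_y/E_s = 0.0021, so compression steel does yield.
M_n = (A_s − A'_s) f_y (d − a/2) + A'_s f_y (d − d') = [1933900 × (570 − 77.175) + 502150 × (570 − 47)] × 10⁻⁶ = 953.07 + 262.62 = 1215.69 kN·m.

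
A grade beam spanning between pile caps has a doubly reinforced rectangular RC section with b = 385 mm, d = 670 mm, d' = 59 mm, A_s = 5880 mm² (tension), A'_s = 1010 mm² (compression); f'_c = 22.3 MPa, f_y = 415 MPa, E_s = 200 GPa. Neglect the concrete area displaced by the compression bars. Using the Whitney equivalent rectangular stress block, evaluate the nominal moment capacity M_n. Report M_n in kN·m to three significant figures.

M_n ≈ 1330 kN·m

Assume both tension and compression steel yield.
Net tension couple steel: A_s − A'_s = 4870 mm².
a = (A_s − A'_s) f_y / (0.85 f'_c b) = 2021050/(0.85 × 22.3 × 385) = 276.94 mm.
c = a/β₁ = 276.94/0.85 = 325.81 mm; ε'_s = 0.003(c − d')/c = 0.0025 ≥ f_y/E_s = 0.0021, so compression steel does yield.
M_n = (A_s − A'_s) f_y (d − a/2) + A'_s f_y (d − d') = [2021050 × (670 − 138.47) + 419150 × (670 − 59)] × 10⁻⁶ = 1074.25 + 256.10 = 1330.35 kN·m.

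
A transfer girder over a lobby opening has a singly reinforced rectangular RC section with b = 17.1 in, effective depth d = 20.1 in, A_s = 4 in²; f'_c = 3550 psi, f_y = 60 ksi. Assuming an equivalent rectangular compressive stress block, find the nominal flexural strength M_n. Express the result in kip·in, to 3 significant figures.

M_n ≈ 4270 kip·in

T = A_s f_y = 4 × 60 = 240 kips.
a = T/(0.85 f'_c b) = 240/(0.85 × 3.55 × 17.1) = 4.651 in.
M_n = T(d − a/2) = 240 × (20.1 − 2.3255) = 4265.9 kip·in.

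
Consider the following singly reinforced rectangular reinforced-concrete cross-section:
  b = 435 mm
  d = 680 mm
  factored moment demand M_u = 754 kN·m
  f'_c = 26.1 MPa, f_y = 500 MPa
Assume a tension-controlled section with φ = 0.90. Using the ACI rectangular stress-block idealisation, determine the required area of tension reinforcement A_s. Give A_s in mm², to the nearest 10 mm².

A_s ≈ 2750 mm²

M_n = M_u/φ = 754/0.90 = 837.778 kN·m.
With M_n = 0.85 f'_c a b (d − a/2), solve the quadratic for a:
a = d − √(d² − 2M_n/(0.85 f'_c b)) = 680 − √(680² − 2 × 837.778×10⁶/(0.85 × 26.1 × 435)) = 142.62 mm.
A_s = 0.85 f'_c a b / f_y = 0.85 × 26.1 × 142.62 × 435 / 500 = 2752.7 mm².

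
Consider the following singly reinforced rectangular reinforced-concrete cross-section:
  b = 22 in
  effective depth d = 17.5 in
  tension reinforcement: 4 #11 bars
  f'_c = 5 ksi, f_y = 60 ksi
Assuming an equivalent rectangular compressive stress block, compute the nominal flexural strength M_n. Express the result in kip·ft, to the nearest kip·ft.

A_s = 4 × 1.56 = 6.24 in².
T = A_s f_y = 6.24 × 60 = 374.4 kips.
a = T/(0.85 f'_c b) = 374.4/(0.85 × 5 × 22) = 4.004 in.
M_n = T(d − a/2) = 374.4 × (17.5 − 2.002) = 5802.5 kip·in = 5802.5/12 = 483.54 kip·ft.

M_n ≈ 484 kip·ft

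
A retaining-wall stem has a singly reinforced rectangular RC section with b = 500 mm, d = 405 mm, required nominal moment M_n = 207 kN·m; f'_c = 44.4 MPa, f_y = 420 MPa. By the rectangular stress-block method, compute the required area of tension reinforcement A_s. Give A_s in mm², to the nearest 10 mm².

A_s ≈ 1260 mm²

With M_n = 0.85 f'_c a b (d − a/2), solve the quadratic for a:
a = d − √(d² − 2M_n/(0.85 f'_c b)) = 405 − √(405² − 2 × 207×10⁶/(0.85 × 44.4 × 500)) = 28.06 mm.
A_s = 0.85 f'_c a b / f_y = 0.85 × 44.4 × 28.06 × 500 / 420 = 1260.7 mm².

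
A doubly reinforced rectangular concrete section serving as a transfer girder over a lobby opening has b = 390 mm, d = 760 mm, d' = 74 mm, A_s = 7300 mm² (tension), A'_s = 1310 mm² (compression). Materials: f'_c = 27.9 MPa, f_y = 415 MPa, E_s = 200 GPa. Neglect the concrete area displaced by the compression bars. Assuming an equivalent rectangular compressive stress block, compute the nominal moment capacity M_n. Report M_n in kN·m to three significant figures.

Assume both tension and compression steel yield.
Net tension couple steel: A_s − A'_s = 5990 mm².
a = (A_s − A'_s) f_y / (0.85 f'_c b) = 2485850/(0.85 × 27.9 × 390) = 268.77 mm.
c = a/β₁ = 268.77/0.85 = 316.20 mm; ε'_s = 0.003(c − d')/c = 0.0023 ≥ f_y/E_s = 0.0021, so compression steel does yield.
M_n = (A_s − A'_s) f_y (d − a/2) + A'_s f_y (d − d') = [2485850 × (760 − 134.385) + 543650 × (760 − 74)] × 10⁻⁶ = 1555.19 + 372.94 = 1928.13 kN·m.

M_n ≈ 1930 kN·m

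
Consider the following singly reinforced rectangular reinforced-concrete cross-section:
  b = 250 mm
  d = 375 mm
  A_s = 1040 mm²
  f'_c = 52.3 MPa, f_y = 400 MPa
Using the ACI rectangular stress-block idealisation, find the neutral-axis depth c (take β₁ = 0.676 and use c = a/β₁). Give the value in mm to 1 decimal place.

T = A_s f_y = 1040 × 400 = 416000 N = 416 kN.
Setting C = 0.85 f'_c a b equal to T: a = 416000/(0.85 × 52.3 × 250) = 37.431 mm.
With β₁ = 0.676, c = a/β₁ = 37.431/0.676 = 55.4 mm.

c ≈ 55.4 mm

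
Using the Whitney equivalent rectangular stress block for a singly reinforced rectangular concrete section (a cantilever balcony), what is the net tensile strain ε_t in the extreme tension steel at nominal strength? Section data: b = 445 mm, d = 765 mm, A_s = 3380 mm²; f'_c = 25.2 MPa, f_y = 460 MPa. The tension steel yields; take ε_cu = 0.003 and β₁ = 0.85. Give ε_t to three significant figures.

ε_t ≈ 0.00896

a = A_s f_y/(0.85 f'_c b) = 163.12 mm.
β₁ = 0.85, so c = a/β₁ = 163.12/0.85 = 191.91 mm.
From the linear strain diagram with ε_cu = 0.003: ε_t = 0.003 (d − c)/c = 0.003 × (765 − 191.91)/191.91 = 0.00896.
Since ε_t ≥ 0.005, the section is tension-controlled.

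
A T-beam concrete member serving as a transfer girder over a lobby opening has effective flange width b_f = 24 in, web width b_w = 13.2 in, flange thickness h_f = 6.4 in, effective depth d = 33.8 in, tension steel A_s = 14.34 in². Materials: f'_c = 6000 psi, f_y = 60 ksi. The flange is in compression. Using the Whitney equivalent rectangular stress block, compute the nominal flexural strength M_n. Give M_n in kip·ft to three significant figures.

M_n ≈ 2170 kip·ft

Tension: T = A_s f_y = 14.34 × 60 = 860.4 kips.
Try a within the flange: a = T/(0.85 f'_c b_f) = 860.4/(0.85 × 6 × 24) = 7.029 in.
a = 7.029 > h_f = 6.4 in: the block extends into the web. Split into flange-overhang and web parts.
C_f = 0.85 f'_c (b_f − b_w) h_f = 0.85 × 6 × (24 − 13.2) × 6.4 = 352.5 kips.
Remaining web compression depth: a_w = (T − C_f)/(0.85 f'_c b_w) = (860.4 − 352.5)/(0.85 × 6 × 13.2) = 7.545 in.
M_n = C_f(d − h_f/2) + (T − C_f)(d − a_w/2) = 352.5 × (33.8 − 3.2) + 507.9 × (33.8 − 3.7725) = 10786.5 + 15251.0 = 26037.5 kip·in.
M_n = 26037.5/12 = 2169.79 kip·ft.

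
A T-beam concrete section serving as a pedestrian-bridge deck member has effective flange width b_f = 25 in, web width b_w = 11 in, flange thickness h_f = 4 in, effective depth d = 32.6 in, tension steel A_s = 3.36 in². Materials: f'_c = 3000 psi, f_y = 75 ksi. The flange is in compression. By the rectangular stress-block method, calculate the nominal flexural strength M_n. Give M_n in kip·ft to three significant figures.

Tension: T = A_s f_y = 3.36 × 75 = 252 kips.
Try a within the flange: a = T/(0.85 f'_c b_f) = 252/(0.85 × 3 × 25) = 3.953 in.
Since a = 3.953 ≤ h_f = 4 in, the stress block lies entirely in the flange; analyse as a rectangular beam of width b_f.
M_n = T(d − a/2) = 252 × (32.6 − 1.9765) = 7717.1 kip·in.
M_n = 7717.1/12 = 643.09 kip·ft.

M_n ≈ 643 kip·ft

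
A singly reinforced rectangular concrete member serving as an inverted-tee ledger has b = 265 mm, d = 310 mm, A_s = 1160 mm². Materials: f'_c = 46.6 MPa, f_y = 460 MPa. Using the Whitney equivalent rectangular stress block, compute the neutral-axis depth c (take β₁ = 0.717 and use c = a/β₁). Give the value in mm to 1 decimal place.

T = A_s f_y = 1160 × 460 = 533600 N = 533.6 kN.
Setting C = 0.85 f'_c a b equal to T: a = 533600/(0.85 × 46.6 × 265) = 50.835 mm.
With β₁ = 0.717, c = a/β₁ = 50.835/0.717 = 70.9 mm.

c ≈ 70.9 mm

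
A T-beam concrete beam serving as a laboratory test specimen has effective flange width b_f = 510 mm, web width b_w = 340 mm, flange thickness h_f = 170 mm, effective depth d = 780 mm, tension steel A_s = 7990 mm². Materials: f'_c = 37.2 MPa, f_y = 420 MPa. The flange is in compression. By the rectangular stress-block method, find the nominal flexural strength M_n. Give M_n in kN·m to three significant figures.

Tension: T = A_s f_y = 7990 × 420 = 3355800 N.
Try a within the flange: a = T/(0.85 f'_c b_f) = 3355800/(0.85 × 37.2 × 510) = 208.10 mm.
a = 208.10 > h_f = 170 mm: the block extends into the web. Split into flange-overhang and web parts.
C_f = 0.85 f'_c (b_f − b_w) h_f = 0.85 × 37.2 × (510 − 340) × 170 = 913818 N.
Remaining web compression depth: a_w = (T − C_f)/(0.85 f'_c b_w) = (3355800 − 913818)/(0.85 × 37.2 × 340) = 227.14 mm.
M_n = C_f(d − h_f/2) + (T − C_f)(d − a_w/2) = 913818 × (780 − 85) + 2441982 × (780 − 113.57) = 635.10 + 1627.41 = 2262.51 × 10⁶ N·mm.
M_n = 2262.51 kN·m.

M_n ≈ 2260 kN·m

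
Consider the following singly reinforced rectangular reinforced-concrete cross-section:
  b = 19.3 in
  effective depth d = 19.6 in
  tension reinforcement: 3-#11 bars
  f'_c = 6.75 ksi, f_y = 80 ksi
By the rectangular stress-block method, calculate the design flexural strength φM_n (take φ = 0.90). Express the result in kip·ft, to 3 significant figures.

A_s = 3 × 1.56 = 4.68 in².
T = A_s f_y = 4.68 × 80 = 374.4 kips.
a = T/(0.85 f'_c b) = 374.4/(0.85 × 6.75 × 19.3) = 3.381 in.
M_n = T(d − a/2) = 374.4 × (19.6 − 1.6905) = 6705.3 kip·in = 6705.3/12 = 558.78 kip·ft.
φM_n = 0.90 × 558.78 = 502.90 kip·ft.

φM_n ≈ 503 kip·ft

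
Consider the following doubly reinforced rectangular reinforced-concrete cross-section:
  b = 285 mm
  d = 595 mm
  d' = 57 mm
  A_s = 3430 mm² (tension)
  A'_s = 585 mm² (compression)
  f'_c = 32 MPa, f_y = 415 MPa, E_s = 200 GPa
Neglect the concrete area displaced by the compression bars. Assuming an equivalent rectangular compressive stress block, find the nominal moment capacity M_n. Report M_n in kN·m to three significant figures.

Assume both tension and compression steel yield.
Net tension couple steel: A_s − A'_s = 2845 mm².
a = (A_s − A'_s) f_y / (0.85 f'_c b) = 1180675/(0.85 × 32 × 285) = 152.31 mm.
c = a/β₁ = 152.31/0.821 = 185.52 mm; ε'_s = 0.003(c − d')/c = 0.0021 ≥ f_y/E_s = 0.0021, so compression steel does yield.
M_n = (A_s − A'_s) f_y (d − a/2) + A'_s f_y (d − d') = [1180675 × (595 − 76.155) + 242775 × (595 − 57)] × 10⁻⁶ = 612.59 + 130.61 = 743.20 kN·m.

M_n ≈ 743 kN·m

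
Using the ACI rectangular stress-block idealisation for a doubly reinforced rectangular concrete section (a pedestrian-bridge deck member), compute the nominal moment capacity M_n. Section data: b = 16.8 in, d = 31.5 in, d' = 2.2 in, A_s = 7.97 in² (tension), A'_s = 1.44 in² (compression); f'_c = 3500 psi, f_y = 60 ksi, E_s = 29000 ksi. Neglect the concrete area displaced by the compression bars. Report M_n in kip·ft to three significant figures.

M_n ≈ 1110 kip·ft

Assume both steels yield.
a = (A_s − A'_s) f_y/(0.85 f'_c b) = (7.97 − 1.44) × 60/(0.85 × 3.5 × 16.8) = 7.839 in.
c = a/β₁ = 7.839/0.85 = 9.222 in; ε'_s = 0.003(c − d')/c = 0.0023 ≥ ε_y = 0.0021, so the compression steel yields.
M_n = (A_s − A'_s) f_y (d − a/2) + A'_s f_y (d − d') = 391.8 × (31.5 − 3.9195) + 86.4 × (31.5 − 2.2) = 10806.0 + 2531.5 = 13337.5 kip·in = 13337.5/12 = 1111.46 kip·ft.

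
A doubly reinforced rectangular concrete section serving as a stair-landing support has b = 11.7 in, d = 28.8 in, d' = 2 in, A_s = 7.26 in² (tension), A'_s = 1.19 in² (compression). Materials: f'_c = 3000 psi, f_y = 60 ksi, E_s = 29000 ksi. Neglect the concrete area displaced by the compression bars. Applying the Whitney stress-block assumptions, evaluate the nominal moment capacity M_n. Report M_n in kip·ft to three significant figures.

M_n ≈ 848 kip·ft

Assume both steels yield.
a = (A_s − A'_s) f_y/(0.85 f'_c b) = (7.26 − 1.19) × 60/(0.85 × 3 × 11.7) = 12.207 in.
c = a/β₁ = 12.207/0.85 = 14.361 in; ε'_s = 0.003(c − d')/c = 0.0026 ≥ ε_y = 0.0021, so the compression steel yields.
M_n = (A_s − A'_s) f_y (d − a/2) + A'_s f_y (d − d') = 364.2 × (28.8 − 6.1035) + 71.4 × (28.8 − 2) = 8266.1 + 1913.5 = 10179.6 kip·in = 10179.6/12 = 848.30 kip·ft.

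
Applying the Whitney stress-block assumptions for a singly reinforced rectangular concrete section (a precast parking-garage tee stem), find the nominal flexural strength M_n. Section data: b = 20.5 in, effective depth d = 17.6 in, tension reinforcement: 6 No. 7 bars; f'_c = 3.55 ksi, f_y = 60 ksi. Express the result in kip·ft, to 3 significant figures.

A_s = 6 × 0.6 = 3.6 in².
T = A_s f_y = 3.6 × 60 = 216 kips.
a = T/(0.85 f'_c b) = 216/(0.85 × 3.55 × 20.5) = 3.492 in.
M_n = T(d − a/2) = 216 × (17.6 − 1.746) = 3424.5 kip·in = 3424.5/12 = 285.38 kip·ft.

M_n ≈ 285 kip·ft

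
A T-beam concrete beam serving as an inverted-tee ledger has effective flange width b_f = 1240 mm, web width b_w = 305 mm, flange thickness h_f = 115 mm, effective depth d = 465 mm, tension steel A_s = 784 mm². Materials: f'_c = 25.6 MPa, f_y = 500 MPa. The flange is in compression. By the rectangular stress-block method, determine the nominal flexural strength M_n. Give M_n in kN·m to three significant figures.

M_n ≈ 179 kN·m

Tension: T = A_s f_y = 784 × 500 = 392000 N.
Try a within the flange: a = T/(0.85 f'_c b_f) = 392000/(0.85 × 25.6 × 1240) = 14.53 mm.
Since a = 14.53 ≤ h_f = 115 mm, the stress block lies entirely in the flange; analyse as a rectangular beam of width b_f.
M_n = T(d − a/2) = 392000 × (465 − 7.265) = 179.43 × 10⁶ N·mm.
M_n = 179.43 kN·m.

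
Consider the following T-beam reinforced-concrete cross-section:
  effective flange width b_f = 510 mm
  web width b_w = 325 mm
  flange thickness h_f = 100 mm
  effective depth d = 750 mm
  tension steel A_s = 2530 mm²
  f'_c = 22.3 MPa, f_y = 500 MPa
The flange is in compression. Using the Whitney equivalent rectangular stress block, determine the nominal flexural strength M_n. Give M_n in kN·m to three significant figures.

M_n ≈ 863 kN·m

Tension: T = A_s f_y = 2530 × 500 = 1265000 N.
Try a within the flange: a = T/(0.85 f'_c b_f) = 1265000/(0.85 × 22.3 × 510) = 130.86 mm.
a = 130.86 > h_f = 100 mm: the block extends into the web. Split into flange-overhang and web parts.
C_f = 0.85 f'_c (b_f − b_w) h_f = 0.85 × 22.3 × (510 − 325) × 100 = 350668 N.
Remaining web compression depth: a_w = (T − C_f)/(0.85 f'_c b_w) = (1265000 − 350668)/(0.85 × 22.3 × 325) = 148.42 mm.
M_n = C_f(d − h_f/2) + (T − C_f)(d − a_w/2) = 350668 × (750 − 50) + 914332 × (750 − 74.21) = 245.47 + 617.90 = 863.37 × 10⁶ N·mm.
M_n = 863.37 kN·m.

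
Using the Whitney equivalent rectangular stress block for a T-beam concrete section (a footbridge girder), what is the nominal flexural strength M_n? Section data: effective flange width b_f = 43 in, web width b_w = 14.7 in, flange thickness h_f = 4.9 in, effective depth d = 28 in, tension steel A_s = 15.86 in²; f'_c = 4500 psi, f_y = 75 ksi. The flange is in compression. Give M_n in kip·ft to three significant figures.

Tension: T = A_s f_y = 15.86 × 75 = 1189.5 kips.
Try a within the flange: a = T/(0.85 f'_c b_f) = 1189.5/(0.85 × 4.5 × 43) = 7.232 in.
a = 7.232 > h_f = 4.9 in: the block extends into the web. Split into flange-overhang and web parts.
C_f = 0.85 f'_c (b_f − b_w) h_f = 0.85 × 4.5 × (43 − 14.7) × 4.9 = 530.4 kips.
Remaining web compression depth: a_w = (T − C_f)/(0.85 f'_c b_w) = (1189.5 − 530.4)/(0.85 × 4.5 × 14.7) = 11.722 in.
M_n = C_f(d − h_f/2) + (T − C_f)(d − a_w/2) = 530.4 × (28 − 2.45) + 659.1 × (28 − 5.861) = 13551.7 + 14591.8 = 28143.5 kip·in.
M_n = 28143.5/12 = 2345.29 kip·ft.

M_n ≈ 2350 kip·ft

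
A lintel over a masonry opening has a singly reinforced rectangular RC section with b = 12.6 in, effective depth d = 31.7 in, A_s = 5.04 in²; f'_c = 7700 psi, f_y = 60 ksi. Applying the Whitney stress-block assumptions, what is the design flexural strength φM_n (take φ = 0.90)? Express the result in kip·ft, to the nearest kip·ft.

T = A_s f_y = 5.04 × 60 = 302.4 kips.
a = T/(0.85 f'_c b) = 302.4/(0.85 × 7.7 × 12.6) = 3.667 in.
M_n = T(d − a/2) = 302.4 × (31.7 − 1.8335) = 9031.6 kip·in = 9031.6/12 = 752.63 kip·ft.
φM_n = 0.90 × 752.63 = 677.37 kip·ft.

φM_n ≈ 677 kip·ft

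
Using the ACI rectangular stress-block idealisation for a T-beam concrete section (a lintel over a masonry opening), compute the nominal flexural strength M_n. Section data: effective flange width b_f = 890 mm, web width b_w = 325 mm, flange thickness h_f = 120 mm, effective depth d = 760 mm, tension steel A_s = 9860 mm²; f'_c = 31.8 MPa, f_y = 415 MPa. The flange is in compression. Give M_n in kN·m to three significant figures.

Tension: T = A_s f_y = 9860 × 415 = 4091900 N.
Try a within the flange: a = T/(0.85 f'_c b_f) = 4091900/(0.85 × 31.8 × 890) = 170.09 mm.
a = 170.09 > h_f = 120 mm: the block extends into the web. Split into flange-overhang and web parts.
C_f = 0.85 f'_c (b_f − b_w) h_f = 0.85 × 31.8 × (890 − 325) × 120 = 1832634 N.
Remaining web compression depth: a_w = (T − C_f)/(0.85 f'_c b_w) = (4091900 − 1832634)/(0.85 × 31.8 × 325) = 257.18 mm.
M_n = C_f(d − h_f/2) + (T − C_f)(d − a_w/2) = 1832634 × (760 − 60) + 2259266 × (760 − 128.59) = 1282.84 + 1426.52 = 2709.36 × 10⁶ N·mm.
M_n = 2709.36 kN·m.

M_n ≈ 2710 kN·m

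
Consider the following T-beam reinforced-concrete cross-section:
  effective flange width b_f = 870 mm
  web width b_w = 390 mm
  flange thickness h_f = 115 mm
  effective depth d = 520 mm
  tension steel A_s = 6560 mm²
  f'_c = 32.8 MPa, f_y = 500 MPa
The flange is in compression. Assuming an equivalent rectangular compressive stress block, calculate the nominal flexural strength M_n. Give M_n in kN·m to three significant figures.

M_n ≈ 1480 kN·m

Tension: T = A_s f_y = 6560 × 500 = 3280000 N.
Try a within the flange: a = T/(0.85 f'_c b_f) = 3280000/(0.85 × 32.8 × 870) = 135.23 mm.
a = 135.23 > h_f = 115 mm: the block extends into the web. Split into flange-overhang and web parts.
C_f = 0.85 f'_c (b_f − b_w) h_f = 0.85 × 32.8 × (870 − 390) × 115 = 1538976 N.
Remaining web compression depth: a_w = (T − C_f)/(0.85 f'_c b_w) = (3280000 − 1538976)/(0.85 × 32.8 × 390) = 160.12 mm.
M_n = C_f(d − h_f/2) + (T − C_f)(d − a_w/2) = 1538976 × (520 − 57.5) + 1741024 × (520 − 80.06) = 711.78 + 765.95 = 1477.73 × 10⁶ N·mm.
M_n = 1477.73 kN·m.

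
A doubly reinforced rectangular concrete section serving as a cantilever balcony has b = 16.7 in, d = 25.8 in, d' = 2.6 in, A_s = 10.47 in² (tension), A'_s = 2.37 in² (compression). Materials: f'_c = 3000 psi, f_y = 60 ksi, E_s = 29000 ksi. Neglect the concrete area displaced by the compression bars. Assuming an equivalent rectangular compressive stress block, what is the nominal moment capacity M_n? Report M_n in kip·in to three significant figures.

M_n ≈ 13100 kip·in

Assume both steels yield.
a = (A_s − A'_s) f_y/(0.85 f'_c b) = (10.47 − 2.37) × 60/(0.85 × 3 × 16.7) = 11.412 in.
c = a/β₁ = 11.412/0.85 = 13.426 in; ε'_s = 0.003(c − d')/c = 0.0024 ≥ ε_y = 0.0021, so the compression steel yields.
M_n = (A_s − A'_s) f_y (d − a/2) + A'_s f_y (d − d') = 486 × (25.8 − 5.706) + 142.2 × (25.8 − 2.6) = 9765.7 + 3299.0 = 13064.7 kip·in.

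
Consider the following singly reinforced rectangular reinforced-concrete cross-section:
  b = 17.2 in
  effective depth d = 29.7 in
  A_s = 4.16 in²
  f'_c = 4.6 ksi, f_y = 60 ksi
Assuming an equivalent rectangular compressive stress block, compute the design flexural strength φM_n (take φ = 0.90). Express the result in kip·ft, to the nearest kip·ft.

φM_n ≈ 521 kip·ft

T = A_s f_y = 4.16 × 60 = 249.6 kips.
a = T/(0.85 f'_c b) = 249.6/(0.85 × 4.6 × 17.2) = 3.711 in.
M_n = T(d − a/2) = 249.6 × (29.7 − 1.8555) = 6950.0 kip·in = 6950.0/12 = 579.17 kip·ft.
φM_n = 0.90 × 579.17 = 521.25 kip·ft.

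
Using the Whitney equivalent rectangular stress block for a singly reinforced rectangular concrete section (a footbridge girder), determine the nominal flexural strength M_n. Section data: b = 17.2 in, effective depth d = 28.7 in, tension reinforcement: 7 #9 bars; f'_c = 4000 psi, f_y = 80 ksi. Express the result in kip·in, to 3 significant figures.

A_s = 7 × 1 = 7 in².
T = A_s f_y = 7 × 80 = 560 kips.
a = T/(0.85 f'_c b) = 560/(0.85 × 4 × 17.2) = 9.576 in.
M_n = T(d − a/2) = 560 × (28.7 − 4.788) = 13390.7 kip·in.

M_n ≈ 13400 kip·in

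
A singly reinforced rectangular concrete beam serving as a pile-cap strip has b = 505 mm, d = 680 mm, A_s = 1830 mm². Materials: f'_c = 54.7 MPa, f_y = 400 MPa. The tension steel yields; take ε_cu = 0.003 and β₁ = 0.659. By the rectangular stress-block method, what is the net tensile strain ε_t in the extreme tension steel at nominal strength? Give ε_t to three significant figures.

a = A_s f_y/(0.85 f'_c b) = 31.18 mm.
β₁ = 0.659, so c = a/β₁ = 31.18/0.659 = 47.31 mm.
From the linear strain diagram with ε_cu = 0.003: ε_t = 0.003 (d − c)/c = 0.003 × (680 − 47.31)/47.31 = 0.0401.
Since ε_t ≥ 0.005, the section is tension-controlled.

ε_t ≈ 0.0401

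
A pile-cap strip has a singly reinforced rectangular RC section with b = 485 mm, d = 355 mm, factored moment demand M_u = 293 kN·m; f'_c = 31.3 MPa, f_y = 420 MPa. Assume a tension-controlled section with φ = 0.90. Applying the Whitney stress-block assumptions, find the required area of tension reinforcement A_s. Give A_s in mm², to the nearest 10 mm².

A_s ≈ 2460 mm²

M_n = M_u/φ = 293/0.90 = 325.556 kN·m.
With M_n = 0.85 f'_c a b (d − a/2), solve the quadratic for a:
a = d − √(d² − 2M_n/(0.85 f'_c b)) = 355 − √(355² − 2 × 325.556×10⁶/(0.85 × 31.3 × 485)) = 80.11 mm.
A_s = 0.85 f'_c a b / f_y = 0.85 × 31.3 × 80.11 × 485 / 420 = 2461.2 mm².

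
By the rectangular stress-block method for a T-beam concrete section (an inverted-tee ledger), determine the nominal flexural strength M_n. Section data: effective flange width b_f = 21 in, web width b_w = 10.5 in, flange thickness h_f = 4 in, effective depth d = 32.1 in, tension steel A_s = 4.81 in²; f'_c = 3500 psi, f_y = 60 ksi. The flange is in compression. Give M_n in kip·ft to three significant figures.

Tension: T = A_s f_y = 4.81 × 60 = 288.6 kips.
Try a within the flange: a = T/(0.85 f'_c b_f) = 288.6/(0.85 × 3.5 × 21) = 4.619 in.
a = 4.619 > h_f = 4 in: the block extends into the web. Split into flange-overhang and web parts.
C_f = 0.85 f'_c (b_f − b_w) h_f = 0.85 × 3.5 × (21 − 10.5) × 4 = 125.0 kips.
Remaining web compression depth: a_w = (T − C_f)/(0.85 f'_c b_w) = (288.6 − 125.0)/(0.85 × 3.5 × 10.5) = 5.237 in.
M_n = C_f(d − h_f/2) + (T − C_f)(d − a_w/2) = 125.0 × (32.1 − 2) + 163.6 × (32.1 − 2.6185) = 3762.5 + 4823.2 = 8585.7 kip·in.
M_n = 8585.7/12 = 715.48 kip·ft.

M_n ≈ 715 kip·ft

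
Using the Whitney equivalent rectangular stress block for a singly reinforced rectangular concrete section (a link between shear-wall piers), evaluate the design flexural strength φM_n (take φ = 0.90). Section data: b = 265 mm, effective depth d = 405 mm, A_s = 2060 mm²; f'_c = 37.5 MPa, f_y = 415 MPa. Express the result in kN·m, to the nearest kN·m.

φM_n ≈ 273 kN·m

T = A_s f_y = 2060 × 415 = 854900 N = 854.9 kN.
From C = T: a = T/(0.85 f'_c b) = 854900/(0.85 × 37.5 × 265) = 101.21 mm.
M_n = T(d − a/2) = 854.9 kN × (405 − 50.605) mm = 302.97 kN·m.
φM_n = 0.90 × 302.97 = 272.67 kN·m.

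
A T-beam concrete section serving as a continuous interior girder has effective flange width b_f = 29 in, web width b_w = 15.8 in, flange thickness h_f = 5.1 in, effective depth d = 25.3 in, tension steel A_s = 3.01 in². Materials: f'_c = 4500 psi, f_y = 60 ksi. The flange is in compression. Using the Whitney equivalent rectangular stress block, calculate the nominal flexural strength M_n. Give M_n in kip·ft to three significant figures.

M_n ≈ 369 kip·ft

Tension: T = A_s f_y = 3.01 × 60 = 180.6 kips.
Try a within the flange: a = T/(0.85 f'_c b_f) = 180.6/(0.85 × 4.5 × 29) = 1.628 in.
Since a = 1.628 ≤ h_f = 5.1 in, the stress block lies entirely in the flange; analyse as a rectangular beam of width b_f.
M_n = T(d − a/2) = 180.6 × (25.3 − 0.814) = 4422.2 kip·in.
M_n = 4422.2/12 = 368.52 kip·ft.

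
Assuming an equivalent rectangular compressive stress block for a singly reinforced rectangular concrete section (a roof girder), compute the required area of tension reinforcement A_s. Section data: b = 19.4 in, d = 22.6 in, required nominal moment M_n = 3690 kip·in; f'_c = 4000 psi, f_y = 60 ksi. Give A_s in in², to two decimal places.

From M_n = 0.85 f'_c a b (d − a/2):
a = d − √(d² − 2M_n/(0.85 f'_c b)) = 22.6 − √(22.6² − 2 × 3690/(0.85 × 4 × 19.4)) = 2.628 in.
A_s = 0.85 f'_c a b / f_y = 0.85 × 4 × 2.628 × 19.4 / 60 = 2.889 in².

A_s ≈ 2.89 in²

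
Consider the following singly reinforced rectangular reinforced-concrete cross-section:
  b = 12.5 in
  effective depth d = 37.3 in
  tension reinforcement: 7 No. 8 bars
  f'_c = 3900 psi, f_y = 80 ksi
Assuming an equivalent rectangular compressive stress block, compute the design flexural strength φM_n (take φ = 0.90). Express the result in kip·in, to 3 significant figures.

A_s = 7 × 0.79 = 5.53 in².
T = A_s f_y = 5.53 × 80 = 442.4 kips.
a = T/(0.85 f'_c b) = 442.4/(0.85 × 3.9 × 12.5) = 10.676 in.
M_n = T(d − a/2) = 442.4 × (37.3 − 5.338) = 14140.0 kip·in.
φM_n = 0.90 × 14140.0 = 12726.0 kip·in.

φM_n ≈ 12700 kip·in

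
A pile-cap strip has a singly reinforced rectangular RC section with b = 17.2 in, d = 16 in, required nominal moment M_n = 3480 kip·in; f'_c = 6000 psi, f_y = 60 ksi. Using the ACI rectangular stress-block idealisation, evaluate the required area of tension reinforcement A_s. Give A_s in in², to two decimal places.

A_s ≈ 3.96 in²

From M_n = 0.85 f'_c a b (d − a/2):
a = d − √(d² − 2M_n/(0.85 f'_c b)) = 16 − √(16² − 2 × 3480/(0.85 × 6 × 17.2)) = 2.709 in.
A_s = 0.85 f'_c a b / f_y = 0.85 × 6 × 2.709 × 17.2 / 60 = 3.961 in².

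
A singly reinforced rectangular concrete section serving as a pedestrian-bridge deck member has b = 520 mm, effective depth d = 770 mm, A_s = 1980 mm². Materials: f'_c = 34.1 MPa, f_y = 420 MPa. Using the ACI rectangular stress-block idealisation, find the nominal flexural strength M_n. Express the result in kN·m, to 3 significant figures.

T = A_s f_y = 1980 × 420 = 831600 N = 831.6 kN.
From C = T: a = T/(0.85 f'_c b) = 831600/(0.85 × 34.1 × 520) = 55.17 mm.
M_n = T(d − a/2) = 831.6 kN × (770 − 27.585) mm = 617.39 kN·m.

M_n ≈ 617 kN·m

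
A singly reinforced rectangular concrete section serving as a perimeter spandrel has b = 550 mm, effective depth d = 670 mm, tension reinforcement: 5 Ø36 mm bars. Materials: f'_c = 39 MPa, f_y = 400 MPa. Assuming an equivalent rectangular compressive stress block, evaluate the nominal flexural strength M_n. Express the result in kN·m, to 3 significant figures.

A_s = 5 × 1018 = 5090 mm².
T = A_s f_y = 5090 × 400 = 2036000 N = 2036 kN.
From C = T: a = T/(0.85 f'_c b) = 2036000/(0.85 × 39 × 550) = 111.67 mm.
M_n = T(d − a/2) = 2036 kN × (670 − 55.835) mm = 1250.44 kN·m.

M_n ≈ 1250 kN·m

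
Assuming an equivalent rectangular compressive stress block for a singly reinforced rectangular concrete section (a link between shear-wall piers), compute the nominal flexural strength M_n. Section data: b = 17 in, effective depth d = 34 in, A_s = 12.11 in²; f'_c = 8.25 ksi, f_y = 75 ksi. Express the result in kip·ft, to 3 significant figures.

T = A_s f_y = 12.11 × 75 = 908.25 kips.
a = T/(0.85 f'_c b) = 908.25/(0.85 × 8.25 × 17) = 7.619 in.
M_n = T(d − a/2) = 908.25 × (34 − 3.8095) = 27420.5 kip·in = 27420.5/12 = 2285.04 kip·ft.

M_n ≈ 2290 kip·ft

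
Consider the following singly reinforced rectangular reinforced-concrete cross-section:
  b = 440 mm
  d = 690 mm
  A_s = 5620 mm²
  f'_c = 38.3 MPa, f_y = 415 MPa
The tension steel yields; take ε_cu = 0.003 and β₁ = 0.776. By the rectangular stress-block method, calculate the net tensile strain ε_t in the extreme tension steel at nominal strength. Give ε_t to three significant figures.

a = A_s f_y/(0.85 f'_c b) = 162.82 mm.
β₁ = 0.776, so c = a/β₁ = 162.82/0.776 = 209.82 mm.
From the linear strain diagram with ε_cu = 0.003: ε_t = 0.003 (d − c)/c = 0.003 × (690 − 209.82)/209.82 = 0.00687.
Since ε_t ≥ 0.005, the section is tension-controlled.

ε_t ≈ 0.00687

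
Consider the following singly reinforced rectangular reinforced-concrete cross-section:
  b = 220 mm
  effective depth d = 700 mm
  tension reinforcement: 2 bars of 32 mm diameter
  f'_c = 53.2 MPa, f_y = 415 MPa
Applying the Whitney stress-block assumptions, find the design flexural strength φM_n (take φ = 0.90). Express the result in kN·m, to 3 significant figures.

A_s = 2 × 804 = 1608 mm².
T = A_s f_y = 1608 × 415 = 667320 N = 667.32 kN.
From C = T: a = T/(0.85 f'_c b) = 667320/(0.85 × 53.2 × 220) = 67.08 mm.
M_n = T(d − a/2) = 667.32 kN × (700 − 33.54) mm = 444.74 kN·m.
φM_n = 0.90 × 444.74 = 400.27 kN·m.

φM_n ≈ 400 kN·m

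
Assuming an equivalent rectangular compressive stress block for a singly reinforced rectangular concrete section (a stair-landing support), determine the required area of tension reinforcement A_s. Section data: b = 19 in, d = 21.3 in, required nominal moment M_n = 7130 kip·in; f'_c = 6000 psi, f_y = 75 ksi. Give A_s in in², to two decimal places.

A_s ≈ 4.90 in²

From M_n = 0.85 f'_c a b (d − a/2):
a = d − √(d² − 2M_n/(0.85 f'_c b)) = 21.3 − √(21.3² − 2 × 7130/(0.85 × 6 × 19)) = 3.792 in.
A_s = 0.85 f'_c a b / f_y = 0.85 × 6 × 3.792 × 19 / 75 = 4.899 in².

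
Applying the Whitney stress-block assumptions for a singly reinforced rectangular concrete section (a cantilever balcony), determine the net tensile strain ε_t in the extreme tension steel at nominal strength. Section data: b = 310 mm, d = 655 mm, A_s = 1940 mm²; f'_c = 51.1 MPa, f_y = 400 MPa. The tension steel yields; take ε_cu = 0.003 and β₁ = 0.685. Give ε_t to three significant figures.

ε_t ≈ 0.0204

a = A_s f_y/(0.85 f'_c b) = 57.63 mm.
β₁ = 0.685, so c = a/β₁ = 57.63/0.685 = 84.13 mm.
From the linear strain diagram with ε_cu = 0.003: ε_t = 0.003 (d − c)/c = 0.003 × (655 − 84.13)/84.13 = 0.0204.
Since ε_t ≥ 0.005, the section is tension-controlled.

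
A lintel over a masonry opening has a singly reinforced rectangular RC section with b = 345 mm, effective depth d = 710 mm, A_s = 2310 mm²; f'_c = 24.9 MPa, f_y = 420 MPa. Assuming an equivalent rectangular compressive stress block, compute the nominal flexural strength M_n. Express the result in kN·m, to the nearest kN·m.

M_n ≈ 624 kN·m

T = A_s f_y = 2310 × 420 = 970200 N = 970.2 kN.
From C = T: a = T/(0.85 f'_c b) = 970200/(0.85 × 24.9 × 345) = 132.87 mm.
M_n = T(d − a/2) = 970.2 kN × (710 − 66.435) mm = 624.39 kN·m.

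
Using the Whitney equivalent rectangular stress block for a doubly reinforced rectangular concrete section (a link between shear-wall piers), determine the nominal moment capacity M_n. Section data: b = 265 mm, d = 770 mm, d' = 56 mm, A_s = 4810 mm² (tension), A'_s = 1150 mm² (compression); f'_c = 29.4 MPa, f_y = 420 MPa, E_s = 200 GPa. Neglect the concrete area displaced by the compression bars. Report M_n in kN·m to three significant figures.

Assume both tension and compression steel yield.
Net tension couple steel: A_s − A'_s = 3660 mm².
a = (A_s − A'_s) f_y / (0.85 f'_c b) = 1537200/(0.85 × 29.4 × 265) = 232.12 mm.
c = a/β₁ = 232.12/0.84 = 276.33 mm; ε'_s = 0.003(c − d')/c = 0.0024 ≥ f_y/E_s = 0.0021, so compression steel does yield.
M_n = (A_s − A'_s) f_y (d − a/2) + A'_s f_y (d − d') = [1537200 × (770 − 116.06) + 483000 × (770 − 56)] × 10⁻⁶ = 1005.24 + 344.86 = 1350.10 kN·m.

M_n ≈ 1350 kN·m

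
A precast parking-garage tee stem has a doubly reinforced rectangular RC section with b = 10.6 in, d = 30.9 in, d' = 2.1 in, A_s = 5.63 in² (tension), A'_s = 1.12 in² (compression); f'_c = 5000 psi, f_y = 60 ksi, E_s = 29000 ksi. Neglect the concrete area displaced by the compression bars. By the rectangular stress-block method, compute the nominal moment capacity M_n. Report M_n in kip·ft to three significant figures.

M_n ≈ 790 kip·ft

Assume both steels yield.
a = (A_s − A'_s) f_y/(0.85 f'_c b) = (5.63 − 1.12) × 60/(0.85 × 5 × 10.6) = 6.007 in.
c = a/β₁ = 6.007/0.8 = 7.509 in; ε'_s = 0.003(c − d')/c = 0.0022 ≥ ε_y = 0.0021, so the compression steel yields.
M_n = (A_s − A'_s) f_y (d − a/2) + A'_s f_y (d − d') = 270.6 × (30.9 − 3.0035) + 67.2 × (30.9 − 2.1) = 7548.8 + 1935.4 = 9484.2 kip·in = 9484.2/12 = 790.35 kip·ft.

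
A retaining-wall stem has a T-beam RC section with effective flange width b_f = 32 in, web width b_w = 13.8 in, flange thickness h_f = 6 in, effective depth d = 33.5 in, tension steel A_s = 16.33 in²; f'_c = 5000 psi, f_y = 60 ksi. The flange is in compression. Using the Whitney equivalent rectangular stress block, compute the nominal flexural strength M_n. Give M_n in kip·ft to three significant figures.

Tension: T = A_s f_y = 16.33 × 60 = 979.8 kips.
Try a within the flange: a = T/(0.85 f'_c b_f) = 979.8/(0.85 × 5 × 32) = 7.204 in.
a = 7.204 > h_f = 6 in: the block extends into the web. Split into flange-overhang and web parts.
C_f = 0.85 f'_c (b_f − b_w) h_f = 0.85 × 5 × (32 − 13.8) × 6 = 464.1 kips.
Remaining web compression depth: a_w = (T − C_f)/(0.85 f'_c b_w) = (979.8 − 464.1)/(0.85 × 5 × 13.8) = 8.793 in.
M_n = C_f(d − h_f/2) + (T − C_f)(d − a_w/2) = 464.1 × (33.5 − 3) + 515.7 × (33.5 − 4.3965) = 14155.1 + 15008.7 = 29163.8 kip·in.
M_n = 29163.8/12 = 2430.32 kip·ft.

M_n ≈ 2430 kip·ft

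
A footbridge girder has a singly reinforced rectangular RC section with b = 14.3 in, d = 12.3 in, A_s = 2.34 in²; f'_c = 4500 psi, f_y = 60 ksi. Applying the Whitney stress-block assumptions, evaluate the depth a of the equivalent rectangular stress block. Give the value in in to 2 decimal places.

T = A_s f_y = 2.34 × 60 = 140.4 kips.
a = T/(0.85 f'_c b) = 140.4/(0.85 × 4.5 × 14.3) = 2.57 in.

a ≈ 2.57 in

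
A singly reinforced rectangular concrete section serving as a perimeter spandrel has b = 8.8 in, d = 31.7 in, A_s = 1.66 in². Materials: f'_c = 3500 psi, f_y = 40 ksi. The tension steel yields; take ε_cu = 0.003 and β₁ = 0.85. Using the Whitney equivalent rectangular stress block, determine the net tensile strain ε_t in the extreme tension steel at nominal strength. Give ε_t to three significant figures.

ε_t ≈ 0.0289

a = A_s f_y/(0.85 f'_c b) = 2.536 in.
β₁ = 0.85, so c = a/β₁ = 2.536/0.85 = 2.984 in.
From the linear strain diagram with ε_cu = 0.003: ε_t = 0.003 (d − c)/c = 0.003 × (31.7 − 2.984)/2.984 = 0.0289.
Since ε_t ≥ 0.005, the section is tension-controlled.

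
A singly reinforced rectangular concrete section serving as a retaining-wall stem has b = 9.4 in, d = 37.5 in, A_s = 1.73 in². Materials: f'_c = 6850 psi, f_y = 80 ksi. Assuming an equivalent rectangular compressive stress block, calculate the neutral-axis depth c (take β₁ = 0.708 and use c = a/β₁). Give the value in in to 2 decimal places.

T = A_s f_y = 1.73 × 80 = 138.4 kips.
a = T/(0.85 f'_c b) = 138.4/(0.85 × 6.85 × 9.4) = 2.5287 in.
With β₁ = 0.708, c = a/β₁ = 2.5287/0.708 = 3.57 in.

c ≈ 3.57 in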